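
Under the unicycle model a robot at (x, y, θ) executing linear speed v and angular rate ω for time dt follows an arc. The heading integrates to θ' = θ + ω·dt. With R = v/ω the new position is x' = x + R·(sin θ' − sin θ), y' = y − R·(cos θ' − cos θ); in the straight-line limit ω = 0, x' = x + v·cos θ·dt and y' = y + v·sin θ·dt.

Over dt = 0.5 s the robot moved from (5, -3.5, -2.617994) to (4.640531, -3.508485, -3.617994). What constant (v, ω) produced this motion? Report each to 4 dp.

v = 0.7500, ω = -2.0000

Δθ = -3.617994 − -2.617994 = -1.000000
ω = Δθ/dt = -1.000000/0.5 = -2.0000
R = Δx/(sin θ' − sin θ) = -0.3750
v = R·ω = -0.3750·-2.0000 = 0.7500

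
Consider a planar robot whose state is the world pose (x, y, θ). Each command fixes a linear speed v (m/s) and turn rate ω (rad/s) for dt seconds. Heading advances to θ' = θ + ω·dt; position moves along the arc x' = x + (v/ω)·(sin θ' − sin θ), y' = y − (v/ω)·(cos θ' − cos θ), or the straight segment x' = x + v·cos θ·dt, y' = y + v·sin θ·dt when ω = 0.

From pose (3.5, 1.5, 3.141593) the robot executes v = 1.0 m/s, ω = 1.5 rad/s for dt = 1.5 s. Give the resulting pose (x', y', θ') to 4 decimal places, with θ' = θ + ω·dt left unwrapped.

(2.9813, 0.4146, 5.3916)

θ' = 3.1416 + 1.5·1.5 = 5.3916
R = v/ω = 1.0/1.5 = 0.6667
x' = 3.5 + 0.6667·(sin 5.3916 − sin 3.1416) = 2.9813
y' = 1.5 − 0.6667·(cos 5.3916 − cos 3.1416) = 0.4146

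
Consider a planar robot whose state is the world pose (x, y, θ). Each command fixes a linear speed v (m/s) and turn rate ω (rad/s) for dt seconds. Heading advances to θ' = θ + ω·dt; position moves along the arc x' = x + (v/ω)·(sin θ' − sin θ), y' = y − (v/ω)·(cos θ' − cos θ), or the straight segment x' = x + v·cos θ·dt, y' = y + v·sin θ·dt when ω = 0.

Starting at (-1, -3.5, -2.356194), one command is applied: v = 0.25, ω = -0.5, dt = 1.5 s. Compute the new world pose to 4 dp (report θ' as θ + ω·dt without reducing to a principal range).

θ' = -2.3562 + -0.5·1.5 = -3.1062
R = v/ω = 0.25/-0.5 = -0.5000
x' = -1 + -0.5000·(sin -3.1062 − sin -2.3562) = -1.3359
y' = -3.5 − -0.5000·(cos -3.1062 − cos -2.3562) = -3.6461

(-1.3359, -3.6461, -3.1062)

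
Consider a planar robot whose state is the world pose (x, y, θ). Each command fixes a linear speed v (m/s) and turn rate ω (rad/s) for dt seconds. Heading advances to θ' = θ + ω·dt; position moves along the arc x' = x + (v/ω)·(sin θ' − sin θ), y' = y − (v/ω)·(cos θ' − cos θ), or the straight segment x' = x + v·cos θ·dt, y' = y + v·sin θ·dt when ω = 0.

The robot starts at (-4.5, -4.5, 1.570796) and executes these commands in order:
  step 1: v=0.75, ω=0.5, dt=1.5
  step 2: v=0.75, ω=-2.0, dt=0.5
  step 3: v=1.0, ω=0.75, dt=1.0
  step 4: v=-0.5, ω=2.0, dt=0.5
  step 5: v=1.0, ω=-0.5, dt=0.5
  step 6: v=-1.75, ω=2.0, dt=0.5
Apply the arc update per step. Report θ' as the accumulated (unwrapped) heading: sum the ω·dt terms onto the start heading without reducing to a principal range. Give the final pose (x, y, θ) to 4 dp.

(-4.5751, -2.0430, 3.8208)

step 1: θ'=2.3208 (R=1.5000) → pose (-4.9025, -3.4775, 2.3208)
step 2: θ'=1.3208 (R=-0.3750) → pose (-4.9914, -3.1292, 1.3208)
step 3: θ'=2.0708 (R=1.3333) → pose (-5.1132, -2.1600, 2.0708)
step 4: θ'=3.0708 (R=-0.2500) → pose (-4.9115, -2.2896, 3.0708)
step 5: θ'=2.8208 (R=-2.0000) → pose (-5.4007, -2.1925, 2.8208)
step 6: θ'=3.8208 (R=-0.8750) → pose (-4.5751, -2.0430, 3.8208)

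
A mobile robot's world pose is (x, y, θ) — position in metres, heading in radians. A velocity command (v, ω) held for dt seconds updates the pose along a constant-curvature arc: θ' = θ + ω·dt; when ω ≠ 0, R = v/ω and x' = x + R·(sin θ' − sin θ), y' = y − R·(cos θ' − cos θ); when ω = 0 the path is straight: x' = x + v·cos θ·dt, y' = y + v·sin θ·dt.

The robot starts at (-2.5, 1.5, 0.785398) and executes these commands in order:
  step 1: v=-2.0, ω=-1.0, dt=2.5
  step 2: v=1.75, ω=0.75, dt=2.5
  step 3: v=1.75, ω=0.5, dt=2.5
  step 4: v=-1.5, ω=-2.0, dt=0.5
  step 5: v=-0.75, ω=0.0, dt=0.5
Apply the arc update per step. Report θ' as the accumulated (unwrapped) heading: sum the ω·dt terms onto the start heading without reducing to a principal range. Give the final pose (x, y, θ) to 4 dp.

(-1.1006, 2.7416, 0.4104)

step 1: θ'=-1.7146 (R=2.0000) → pose (-5.8936, 3.2008, -1.7146)
step 2: θ'=0.1604 (R=2.3333) → pose (-3.2117, 0.5631, 0.1604)
step 3: θ'=1.4104 (R=3.5000) → pose (-0.3156, 3.4591, 1.4104)
step 4: θ'=0.4104 (R=0.7500) → pose (-0.7567, 2.8912, 0.4104)
step 5: θ'=0.4104 (straight) → pose (-1.1006, 2.7416, 0.4104)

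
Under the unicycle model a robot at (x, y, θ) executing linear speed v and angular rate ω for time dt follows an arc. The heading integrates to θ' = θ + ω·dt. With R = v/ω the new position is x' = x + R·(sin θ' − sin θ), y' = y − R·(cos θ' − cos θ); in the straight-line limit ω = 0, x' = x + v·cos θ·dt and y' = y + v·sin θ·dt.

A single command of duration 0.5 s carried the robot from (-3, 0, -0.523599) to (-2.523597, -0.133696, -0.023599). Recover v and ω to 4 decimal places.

v = 1.0000, ω = 1.0000

Δθ = -0.023599 − -0.523599 = 0.500000
ω = Δθ/dt = 0.500000/0.5 = 1.0000
R = Δx/(sin θ' − sin θ) = 1.0000
v = R·ω = 1.0000·1.0000 = 1.0000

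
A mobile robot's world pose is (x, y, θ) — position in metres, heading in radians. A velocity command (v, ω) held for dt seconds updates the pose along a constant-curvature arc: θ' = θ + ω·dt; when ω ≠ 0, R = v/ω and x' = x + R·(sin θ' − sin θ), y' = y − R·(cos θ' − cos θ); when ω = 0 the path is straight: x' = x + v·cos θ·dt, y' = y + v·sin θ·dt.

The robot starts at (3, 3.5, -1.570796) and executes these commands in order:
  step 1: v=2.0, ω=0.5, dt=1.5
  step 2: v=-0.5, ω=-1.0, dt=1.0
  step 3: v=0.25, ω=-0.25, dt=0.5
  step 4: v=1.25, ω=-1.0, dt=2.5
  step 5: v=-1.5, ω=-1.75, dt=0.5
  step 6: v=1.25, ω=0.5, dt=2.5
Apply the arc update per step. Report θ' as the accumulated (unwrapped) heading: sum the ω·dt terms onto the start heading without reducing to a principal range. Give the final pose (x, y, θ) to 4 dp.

step 1: θ'=-0.8208 (R=4.0000) → pose (4.0732, 0.7734, -0.8208)
step 2: θ'=-1.8208 (R=0.5000) → pose (3.9546, 1.2380, -1.8208)
step 3: θ'=-1.9458 (R=-1.0000) → pose (3.9162, 1.1191, -1.9458)
step 4: θ'=-4.4458 (R=-1.2500) → pose (1.5473, 1.2476, -4.4458)
step 5: θ'=-5.3208 (R=0.8571) → pose (1.4237, 0.5319, -5.3208)
step 6: θ'=-4.0708 (R=2.5000) → pose (1.3752, 3.4570, -4.0708)

(1.3752, 3.4570, -4.0708)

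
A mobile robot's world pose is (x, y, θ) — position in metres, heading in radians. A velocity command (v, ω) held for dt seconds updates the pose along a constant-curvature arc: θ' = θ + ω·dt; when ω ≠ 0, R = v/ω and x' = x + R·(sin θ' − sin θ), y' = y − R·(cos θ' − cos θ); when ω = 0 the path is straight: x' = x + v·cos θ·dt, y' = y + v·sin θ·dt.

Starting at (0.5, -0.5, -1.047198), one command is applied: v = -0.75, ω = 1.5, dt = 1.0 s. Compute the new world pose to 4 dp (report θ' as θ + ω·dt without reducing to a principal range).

(-0.1518, -0.3004, 0.4528)

θ' = -1.0472 + 1.5·1.0 = 0.4528
R = v/ω = -0.75/1.5 = -0.5000
x' = 0.5 + -0.5000·(sin 0.4528 − sin -1.0472) = -0.1518
y' = -0.5 − -0.5000·(cos 0.4528 − cos -1.0472) = -0.3004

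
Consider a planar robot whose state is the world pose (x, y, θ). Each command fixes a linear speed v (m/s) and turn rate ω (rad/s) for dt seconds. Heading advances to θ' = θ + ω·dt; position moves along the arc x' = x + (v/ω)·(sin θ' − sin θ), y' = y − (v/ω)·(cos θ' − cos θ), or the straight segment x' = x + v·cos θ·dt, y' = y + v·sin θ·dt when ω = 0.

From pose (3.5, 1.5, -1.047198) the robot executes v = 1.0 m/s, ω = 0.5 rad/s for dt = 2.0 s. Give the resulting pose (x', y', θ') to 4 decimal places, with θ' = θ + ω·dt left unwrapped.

(5.1377, 0.5022, -0.0472)

θ' = -1.0472 + 0.5·2.0 = -0.0472
R = v/ω = 1.0/0.5 = 2.0000
x' = 3.5 + 2.0000·(sin -0.0472 − sin -1.0472) = 5.1377
y' = 1.5 − 2.0000·(cos -0.0472 − cos -1.0472) = 0.5022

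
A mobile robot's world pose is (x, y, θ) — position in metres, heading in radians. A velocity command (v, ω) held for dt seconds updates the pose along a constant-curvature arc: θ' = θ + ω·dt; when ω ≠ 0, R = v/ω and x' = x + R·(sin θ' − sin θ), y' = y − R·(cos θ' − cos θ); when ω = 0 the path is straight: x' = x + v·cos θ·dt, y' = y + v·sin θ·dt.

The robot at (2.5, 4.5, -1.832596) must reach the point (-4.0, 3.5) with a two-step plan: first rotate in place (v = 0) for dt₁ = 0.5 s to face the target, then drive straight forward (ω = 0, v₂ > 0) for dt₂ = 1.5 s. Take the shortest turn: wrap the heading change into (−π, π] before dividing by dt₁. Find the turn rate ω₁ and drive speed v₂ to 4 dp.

ω₁ = -2.3127, v₂ = 4.3843

heading to target = atan2(3.5−4.5, -4−2.5) = -2.9889
Δθ = wrap(-2.9889 − -1.8326) = -1.1563; ω₁ = Δθ/dt₁ = -2.3127
distance = √((-4−2.5)² + (3.5−4.5)²) = 6.5765; v₂ = distance/dt₂ = 4.3843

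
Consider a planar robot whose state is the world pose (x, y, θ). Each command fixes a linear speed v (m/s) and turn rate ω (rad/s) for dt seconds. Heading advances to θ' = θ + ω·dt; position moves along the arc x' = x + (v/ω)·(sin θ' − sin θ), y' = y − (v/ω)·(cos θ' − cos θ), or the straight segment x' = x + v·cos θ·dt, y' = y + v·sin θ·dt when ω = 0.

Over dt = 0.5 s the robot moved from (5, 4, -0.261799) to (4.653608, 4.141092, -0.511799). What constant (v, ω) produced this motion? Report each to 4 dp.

v = -0.7500, ω = -0.5000

Δθ = -0.511799 − -0.261799 = -0.250000
ω = Δθ/dt = -0.250000/0.5 = -0.5000
R = Δx/(sin θ' − sin θ) = 1.5000
v = R·ω = 1.5000·-0.5000 = -0.7500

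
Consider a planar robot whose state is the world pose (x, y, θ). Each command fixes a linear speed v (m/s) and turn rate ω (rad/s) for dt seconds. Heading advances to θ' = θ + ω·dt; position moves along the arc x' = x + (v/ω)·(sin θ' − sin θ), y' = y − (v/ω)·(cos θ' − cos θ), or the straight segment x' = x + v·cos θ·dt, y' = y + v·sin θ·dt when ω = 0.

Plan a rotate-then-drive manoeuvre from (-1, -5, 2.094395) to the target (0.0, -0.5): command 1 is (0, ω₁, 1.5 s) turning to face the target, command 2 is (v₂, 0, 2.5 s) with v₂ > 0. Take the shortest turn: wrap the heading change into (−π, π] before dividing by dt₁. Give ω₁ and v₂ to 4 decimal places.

heading to target = atan2(-0.5−-5, 0−-1) = 1.3521
Δθ = wrap(1.3521 − 2.0944) = -0.7423; ω₁ = Δθ/dt₁ = -0.4948
distance = √((0−-1)² + (-0.5−-5)²) = 4.6098; v₂ = distance/dt₂ = 1.8439

ω₁ = -0.4948, v₂ = 1.8439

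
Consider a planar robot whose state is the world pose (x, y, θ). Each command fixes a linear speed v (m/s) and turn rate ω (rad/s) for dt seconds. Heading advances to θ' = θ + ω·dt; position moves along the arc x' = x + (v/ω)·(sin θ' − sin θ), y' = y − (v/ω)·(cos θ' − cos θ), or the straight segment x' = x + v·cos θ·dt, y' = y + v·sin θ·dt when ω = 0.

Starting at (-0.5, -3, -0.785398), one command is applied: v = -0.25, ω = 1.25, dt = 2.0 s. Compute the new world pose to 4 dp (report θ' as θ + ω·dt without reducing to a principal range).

θ' = -0.7854 + 1.25·2.0 = 1.7146
R = v/ω = -0.25/1.25 = -0.2000
x' = -0.5 + -0.2000·(sin 1.7146 − sin -0.7854) = -0.8394
y' = -3 − -0.2000·(cos 1.7146 − cos -0.7854) = -3.1701

(-0.8394, -3.1701, 1.7146)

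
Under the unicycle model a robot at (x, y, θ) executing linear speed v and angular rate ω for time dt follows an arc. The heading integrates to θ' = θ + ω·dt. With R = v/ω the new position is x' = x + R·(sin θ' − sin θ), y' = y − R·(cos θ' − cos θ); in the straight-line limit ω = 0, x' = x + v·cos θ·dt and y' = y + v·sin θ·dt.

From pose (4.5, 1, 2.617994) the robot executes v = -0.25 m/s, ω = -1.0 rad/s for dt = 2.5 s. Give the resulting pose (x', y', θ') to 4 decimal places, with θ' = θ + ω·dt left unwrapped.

θ' = 2.6180 + -1.0·2.5 = 0.1180
R = v/ω = -0.25/-1.0 = 0.2500
x' = 4.5 + 0.2500·(sin 0.1180 − sin 2.6180) = 4.4044
y' = 1 − 0.2500·(cos 0.1180 − cos 2.6180) = 0.5352

(4.4044, 0.5352, 0.1180)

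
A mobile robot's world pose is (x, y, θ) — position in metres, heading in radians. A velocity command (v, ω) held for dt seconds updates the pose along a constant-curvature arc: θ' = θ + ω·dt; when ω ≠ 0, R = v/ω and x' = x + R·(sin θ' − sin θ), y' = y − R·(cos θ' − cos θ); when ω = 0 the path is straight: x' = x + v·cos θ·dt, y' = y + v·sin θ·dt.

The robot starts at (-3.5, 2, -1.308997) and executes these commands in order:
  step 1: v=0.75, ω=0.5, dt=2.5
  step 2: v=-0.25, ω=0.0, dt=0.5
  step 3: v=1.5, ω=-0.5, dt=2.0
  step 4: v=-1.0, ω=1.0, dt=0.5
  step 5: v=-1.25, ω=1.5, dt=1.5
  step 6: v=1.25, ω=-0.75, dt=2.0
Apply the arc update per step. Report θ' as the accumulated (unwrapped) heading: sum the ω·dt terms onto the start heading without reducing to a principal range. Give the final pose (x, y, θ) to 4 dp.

(-0.0982, 0.7605, 0.1910)

step 1: θ'=-0.0590 (R=1.5000) → pose (-2.1396, 0.8908, -0.0590)
step 2: θ'=-0.0590 (straight) → pose (-2.2643, 0.8982, -0.0590)
step 3: θ'=-1.0590 (R=-3.0000) → pose (0.1744, -0.6273, -1.0590)
step 4: θ'=-0.5590 (R=-1.0000) → pose (-0.1672, -0.2693, -0.5590)
step 5: θ'=1.6910 (R=-0.8333) → pose (-1.4364, -1.0757, 1.6910)
step 6: θ'=0.1910 (R=-1.6667) → pose (-0.0982, 0.7605, 0.1910)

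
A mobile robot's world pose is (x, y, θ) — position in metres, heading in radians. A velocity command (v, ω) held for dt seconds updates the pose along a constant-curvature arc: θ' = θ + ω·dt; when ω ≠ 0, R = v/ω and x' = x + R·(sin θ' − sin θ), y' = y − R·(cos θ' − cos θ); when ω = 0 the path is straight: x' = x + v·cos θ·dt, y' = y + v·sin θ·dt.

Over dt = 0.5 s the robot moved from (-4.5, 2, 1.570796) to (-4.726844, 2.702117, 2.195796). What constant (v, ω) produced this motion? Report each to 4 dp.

v = 1.5000, ω = 1.2500

Δθ = 2.195796 − 1.570796 = 0.625000
ω = Δθ/dt = 0.625000/0.5 = 1.2500
R = −Δy/(cos θ' − cos θ) = 1.2000
v = R·ω = 1.2000·1.2500 = 1.5000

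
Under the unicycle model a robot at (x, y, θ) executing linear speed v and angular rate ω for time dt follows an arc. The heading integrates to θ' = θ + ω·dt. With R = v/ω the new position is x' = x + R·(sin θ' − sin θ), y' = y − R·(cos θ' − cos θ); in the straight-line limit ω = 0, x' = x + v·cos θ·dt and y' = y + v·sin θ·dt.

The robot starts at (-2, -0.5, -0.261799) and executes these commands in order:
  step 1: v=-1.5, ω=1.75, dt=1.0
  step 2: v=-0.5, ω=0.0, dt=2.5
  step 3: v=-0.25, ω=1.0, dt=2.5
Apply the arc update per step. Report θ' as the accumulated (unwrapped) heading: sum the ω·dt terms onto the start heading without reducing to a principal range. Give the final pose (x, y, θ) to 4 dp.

(-2.7428, -2.6892, 3.9882)

step 1: θ'=1.4882 (R=-0.8571) → pose (-3.0761, -1.2572, 1.4882)
step 2: θ'=1.4882 (straight) → pose (-3.1792, -2.5030, 1.4882)
step 3: θ'=3.9882 (R=-0.2500) → pose (-2.7428, -2.6892, 3.9882)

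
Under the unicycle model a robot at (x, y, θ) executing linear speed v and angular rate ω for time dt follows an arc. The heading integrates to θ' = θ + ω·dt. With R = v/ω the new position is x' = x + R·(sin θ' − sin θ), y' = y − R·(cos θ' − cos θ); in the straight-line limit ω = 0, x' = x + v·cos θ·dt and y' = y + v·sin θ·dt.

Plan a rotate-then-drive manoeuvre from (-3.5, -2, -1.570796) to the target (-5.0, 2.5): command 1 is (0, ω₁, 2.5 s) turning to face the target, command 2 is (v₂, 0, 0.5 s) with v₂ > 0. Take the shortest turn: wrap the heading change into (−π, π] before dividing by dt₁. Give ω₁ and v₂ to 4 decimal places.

ω₁ = -1.1279, v₂ = 9.4868

heading to target = atan2(2.5−-2, -5−-3.5) = 1.8925
Δθ = wrap(1.8925 − -1.5708) = -2.8198; ω₁ = Δθ/dt₁ = -1.1279
distance = √((-5−-3.5)² + (2.5−-2)²) = 4.7434; v₂ = distance/dt₂ = 9.4868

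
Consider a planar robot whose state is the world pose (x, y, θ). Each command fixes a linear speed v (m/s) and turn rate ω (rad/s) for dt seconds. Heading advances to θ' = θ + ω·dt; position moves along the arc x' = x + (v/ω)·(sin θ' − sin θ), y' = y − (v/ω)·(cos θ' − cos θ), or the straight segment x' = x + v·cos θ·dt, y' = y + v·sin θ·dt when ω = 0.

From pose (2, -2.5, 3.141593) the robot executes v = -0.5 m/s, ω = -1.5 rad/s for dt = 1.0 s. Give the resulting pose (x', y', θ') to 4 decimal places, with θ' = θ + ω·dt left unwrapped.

θ' = 3.1416 + -1.5·1.0 = 1.6416
R = v/ω = -0.5/-1.5 = 0.3333
x' = 2 + 0.3333·(sin 1.6416 − sin 3.1416) = 2.3325
y' = -2.5 − 0.3333·(cos 1.6416 − cos 3.1416) = -2.8098

(2.3325, -2.8098, 1.6416)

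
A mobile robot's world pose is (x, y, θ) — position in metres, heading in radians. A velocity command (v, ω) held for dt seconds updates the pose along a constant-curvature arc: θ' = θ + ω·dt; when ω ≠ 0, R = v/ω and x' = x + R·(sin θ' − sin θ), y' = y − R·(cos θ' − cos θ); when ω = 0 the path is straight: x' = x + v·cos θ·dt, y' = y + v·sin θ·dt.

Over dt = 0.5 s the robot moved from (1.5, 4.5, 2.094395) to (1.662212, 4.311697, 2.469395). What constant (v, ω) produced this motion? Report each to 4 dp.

Δθ = 2.469395 − 2.094395 = 0.375000
ω = Δθ/dt = 0.375000/0.5 = 0.7500
R = −Δy/(cos θ' − cos θ) = -0.6667
v = R·ω = -0.6667·0.7500 = -0.5000

v = -0.5000, ω = 0.7500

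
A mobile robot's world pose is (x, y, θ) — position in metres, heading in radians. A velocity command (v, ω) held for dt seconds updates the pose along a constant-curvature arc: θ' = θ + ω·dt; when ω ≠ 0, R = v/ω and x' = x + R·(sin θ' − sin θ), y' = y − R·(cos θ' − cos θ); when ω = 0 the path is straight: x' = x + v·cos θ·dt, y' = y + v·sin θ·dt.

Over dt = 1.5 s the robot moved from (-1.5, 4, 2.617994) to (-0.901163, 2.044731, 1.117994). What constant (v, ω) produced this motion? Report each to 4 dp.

v = -1.5000, ω = -1.0000

Δθ = 1.117994 − 2.617994 = -1.500000
ω = Δθ/dt = -1.500000/1.5 = -1.0000
R = −Δy/(cos θ' − cos θ) = 1.5000
v = R·ω = 1.5000·-1.0000 = -1.5000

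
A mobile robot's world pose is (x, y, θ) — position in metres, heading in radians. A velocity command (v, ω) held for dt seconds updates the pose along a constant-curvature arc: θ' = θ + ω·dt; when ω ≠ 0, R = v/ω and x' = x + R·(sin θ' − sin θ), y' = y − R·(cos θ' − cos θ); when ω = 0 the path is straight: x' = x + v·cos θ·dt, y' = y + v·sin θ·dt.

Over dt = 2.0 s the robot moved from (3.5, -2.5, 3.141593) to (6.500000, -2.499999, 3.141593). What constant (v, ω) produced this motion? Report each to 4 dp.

Δθ = 3.141593 − 3.141593 = 0.000000
ω = Δθ/dt = 0.000000/2.0 = 0.0000
ω = 0 → v = (Δx·cos θ + Δy·sin θ)/dt = -1.5000

v = -1.5000, ω = 0.0000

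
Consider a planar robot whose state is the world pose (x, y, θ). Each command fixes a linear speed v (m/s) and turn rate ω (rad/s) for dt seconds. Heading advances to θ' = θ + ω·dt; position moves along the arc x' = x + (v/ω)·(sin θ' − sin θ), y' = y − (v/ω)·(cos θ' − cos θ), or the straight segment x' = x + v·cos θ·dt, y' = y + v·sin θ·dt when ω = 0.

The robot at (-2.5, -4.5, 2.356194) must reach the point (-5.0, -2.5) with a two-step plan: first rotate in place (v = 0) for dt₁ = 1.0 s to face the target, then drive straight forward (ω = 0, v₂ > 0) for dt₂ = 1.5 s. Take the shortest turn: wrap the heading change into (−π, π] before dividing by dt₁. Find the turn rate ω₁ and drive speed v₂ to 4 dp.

heading to target = atan2(-2.5−-4.5, -5−-2.5) = 2.4669
Δθ = wrap(2.4669 − 2.3562) = 0.1107; ω₁ = Δθ/dt₁ = 0.1107
distance = √((-5−-2.5)² + (-2.5−-4.5)²) = 3.2016; v₂ = distance/dt₂ = 2.1344

ω₁ = 0.1107, v₂ = 2.1344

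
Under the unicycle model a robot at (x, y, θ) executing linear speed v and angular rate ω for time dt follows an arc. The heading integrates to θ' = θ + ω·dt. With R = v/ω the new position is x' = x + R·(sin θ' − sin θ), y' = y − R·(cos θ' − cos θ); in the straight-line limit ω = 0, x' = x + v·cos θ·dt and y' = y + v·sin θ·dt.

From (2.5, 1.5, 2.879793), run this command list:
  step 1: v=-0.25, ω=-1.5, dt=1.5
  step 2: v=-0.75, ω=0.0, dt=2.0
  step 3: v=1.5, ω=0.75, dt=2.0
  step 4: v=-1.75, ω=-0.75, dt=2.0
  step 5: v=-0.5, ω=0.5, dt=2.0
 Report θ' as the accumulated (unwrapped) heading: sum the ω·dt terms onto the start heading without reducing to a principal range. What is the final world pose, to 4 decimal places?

step 1: θ'=0.6298 (R=0.1667) → pose (2.5550, 1.2043, 0.6298)
step 2: θ'=0.6298 (straight) → pose (1.3428, 0.3209, 0.6298)
step 3: θ'=2.1298 (R=2.0000) → pose (1.8604, 2.9978, 2.1298)
step 4: θ'=0.6298 (R=2.3333) → pose (1.2565, -0.1253, 0.6298)
step 5: θ'=1.6298 (R=-1.0000) → pose (0.8472, -0.9924, 1.6298)

(0.8472, -0.9924, 1.6298)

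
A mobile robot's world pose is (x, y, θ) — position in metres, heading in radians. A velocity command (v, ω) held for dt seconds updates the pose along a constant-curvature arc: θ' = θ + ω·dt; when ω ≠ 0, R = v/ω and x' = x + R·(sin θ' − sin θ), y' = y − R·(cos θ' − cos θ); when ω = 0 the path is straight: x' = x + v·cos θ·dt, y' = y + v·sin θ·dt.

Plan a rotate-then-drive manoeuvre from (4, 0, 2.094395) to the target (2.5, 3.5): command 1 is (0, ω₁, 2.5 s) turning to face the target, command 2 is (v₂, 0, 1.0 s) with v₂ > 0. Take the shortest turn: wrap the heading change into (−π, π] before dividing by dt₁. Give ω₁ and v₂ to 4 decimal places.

heading to target = atan2(3.5−0, 2.5−4) = 1.9757
Δθ = wrap(1.9757 − 2.0944) = -0.1187; ω₁ = Δθ/dt₁ = -0.0475
distance = √((2.5−4)² + (3.5−0)²) = 3.8079; v₂ = distance/dt₂ = 3.8079

ω₁ = -0.0475, v₂ = 3.8079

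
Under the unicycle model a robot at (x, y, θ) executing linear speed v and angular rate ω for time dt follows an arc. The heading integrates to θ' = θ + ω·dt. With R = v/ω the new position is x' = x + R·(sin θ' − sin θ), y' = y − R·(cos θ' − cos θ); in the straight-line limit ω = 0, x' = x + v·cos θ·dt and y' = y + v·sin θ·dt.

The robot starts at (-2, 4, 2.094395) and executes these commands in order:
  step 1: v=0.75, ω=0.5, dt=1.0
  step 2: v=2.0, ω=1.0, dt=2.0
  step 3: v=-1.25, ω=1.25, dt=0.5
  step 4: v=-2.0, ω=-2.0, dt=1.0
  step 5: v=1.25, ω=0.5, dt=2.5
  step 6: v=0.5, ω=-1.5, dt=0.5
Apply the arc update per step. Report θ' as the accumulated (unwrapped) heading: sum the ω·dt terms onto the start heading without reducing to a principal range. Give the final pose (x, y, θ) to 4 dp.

step 1: θ'=2.5944 (R=1.5000) → pose (-2.5186, 4.5310, 2.5944)
step 2: θ'=4.5944 (R=2.0000) → pose (-5.5453, 3.0584, 4.5944)
step 3: θ'=5.2194 (R=-1.0000) → pose (-5.6641, 3.6617, 5.2194)
step 4: θ'=3.2194 (R=1.0000) → pose (-4.8676, 5.1443, 3.2194)
step 5: θ'=4.4694 (R=2.5000) → pose (-7.0999, 3.2534, 4.4694)
step 6: θ'=3.7194 (R=-0.3333) → pose (-7.2414, 3.0543, 3.7194)

(-7.2414, 3.0543, 3.7194)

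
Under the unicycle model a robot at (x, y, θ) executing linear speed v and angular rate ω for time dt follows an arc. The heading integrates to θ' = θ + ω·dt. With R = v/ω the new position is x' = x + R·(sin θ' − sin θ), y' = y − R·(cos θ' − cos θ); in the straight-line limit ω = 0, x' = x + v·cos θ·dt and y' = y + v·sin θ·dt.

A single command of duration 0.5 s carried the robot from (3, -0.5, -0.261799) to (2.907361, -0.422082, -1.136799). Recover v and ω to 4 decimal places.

Δθ = -1.136799 − -0.261799 = -0.875000
ω = Δθ/dt = -0.875000/0.5 = -1.7500
R = Δx/(sin θ' − sin θ) = 0.1429
v = R·ω = 0.1429·-1.7500 = -0.2500

v = -0.2500, ω = -1.7500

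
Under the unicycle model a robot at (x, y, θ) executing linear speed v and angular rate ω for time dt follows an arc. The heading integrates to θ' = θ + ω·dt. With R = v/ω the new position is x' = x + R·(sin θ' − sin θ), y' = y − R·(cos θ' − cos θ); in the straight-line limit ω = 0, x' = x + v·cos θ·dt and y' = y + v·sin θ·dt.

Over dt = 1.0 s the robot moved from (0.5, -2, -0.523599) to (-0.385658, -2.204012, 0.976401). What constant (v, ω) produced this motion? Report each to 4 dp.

v = -1.0000, ω = 1.5000

Δθ = 0.976401 − -0.523599 = 1.500000
ω = Δθ/dt = 1.500000/1.0 = 1.5000
R = Δx/(sin θ' − sin θ) = -0.6667
v = R·ω = -0.6667·1.5000 = -1.0000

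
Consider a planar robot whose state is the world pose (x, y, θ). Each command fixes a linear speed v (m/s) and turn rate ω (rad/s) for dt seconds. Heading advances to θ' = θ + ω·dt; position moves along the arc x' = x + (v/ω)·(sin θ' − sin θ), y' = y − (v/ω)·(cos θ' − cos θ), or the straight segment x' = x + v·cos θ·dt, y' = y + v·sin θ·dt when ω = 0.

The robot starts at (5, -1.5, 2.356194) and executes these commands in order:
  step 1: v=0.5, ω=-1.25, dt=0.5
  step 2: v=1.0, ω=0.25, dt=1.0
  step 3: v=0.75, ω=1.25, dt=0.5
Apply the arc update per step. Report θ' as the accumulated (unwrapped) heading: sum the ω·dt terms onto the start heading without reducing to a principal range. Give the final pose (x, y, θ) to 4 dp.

(4.3631, -0.0473, 2.6062)

step 1: θ'=1.7312 (R=-0.4000) → pose (4.8880, -1.2810, 1.7312)
step 2: θ'=1.9812 (R=4.0000) → pose (4.6072, -0.3240, 1.9812)
step 3: θ'=2.6062 (R=0.6000) → pose (4.3631, -0.0473, 2.6062)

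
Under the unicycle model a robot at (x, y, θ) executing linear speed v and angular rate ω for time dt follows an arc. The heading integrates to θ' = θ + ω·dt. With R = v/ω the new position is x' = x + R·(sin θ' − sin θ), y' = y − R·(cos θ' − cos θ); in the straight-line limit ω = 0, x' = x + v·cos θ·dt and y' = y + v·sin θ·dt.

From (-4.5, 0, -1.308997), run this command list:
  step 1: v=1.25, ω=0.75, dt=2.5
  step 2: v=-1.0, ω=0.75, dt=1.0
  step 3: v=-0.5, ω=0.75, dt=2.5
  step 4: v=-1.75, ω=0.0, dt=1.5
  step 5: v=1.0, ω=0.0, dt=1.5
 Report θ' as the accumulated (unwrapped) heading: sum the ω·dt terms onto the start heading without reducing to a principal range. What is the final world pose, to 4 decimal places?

(-0.7699, -2.5430, 3.1910)

step 1: θ'=0.5660 (R=1.6667) → pose (-1.9964, -0.9754, 0.5660)
step 2: θ'=1.3160 (R=-1.3333) → pose (-2.5716, -1.7647, 1.3160)
step 3: θ'=3.1910 (R=-0.6667) → pose (-1.8936, -2.5986, 3.1910)
step 4: θ'=3.1910 (straight) → pose (0.7282, -2.4690, 3.1910)
step 5: θ'=3.1910 (straight) → pose (-0.7699, -2.5430, 3.1910)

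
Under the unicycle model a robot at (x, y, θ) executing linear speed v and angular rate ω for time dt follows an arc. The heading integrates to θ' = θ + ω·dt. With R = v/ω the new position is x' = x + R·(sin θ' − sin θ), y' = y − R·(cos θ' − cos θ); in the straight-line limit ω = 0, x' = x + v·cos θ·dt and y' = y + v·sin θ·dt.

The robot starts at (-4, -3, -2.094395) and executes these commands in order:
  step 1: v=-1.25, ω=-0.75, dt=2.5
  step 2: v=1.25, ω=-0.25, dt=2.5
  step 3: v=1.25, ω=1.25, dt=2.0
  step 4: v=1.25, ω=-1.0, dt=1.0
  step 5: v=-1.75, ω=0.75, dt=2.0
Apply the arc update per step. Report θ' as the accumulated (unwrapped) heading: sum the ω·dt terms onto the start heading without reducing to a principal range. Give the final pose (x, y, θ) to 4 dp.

step 1: θ'=-3.9694 (R=1.6667) → pose (-1.3292, -2.7058, -3.9694)
step 2: θ'=-4.5944 (R=-5.0000) → pose (-2.6122, 0.0880, -4.5944)
step 3: θ'=-2.0944 (R=1.0000) → pose (-4.4713, 0.4703, -2.0944)
step 4: θ'=-3.0944 (R=-1.2500) → pose (-5.4948, -0.1533, -3.0944)
step 5: θ'=-1.5944 (R=-2.3333) → pose (-3.2722, 2.1224, -1.5944)

(-3.2722, 2.1224, -1.5944)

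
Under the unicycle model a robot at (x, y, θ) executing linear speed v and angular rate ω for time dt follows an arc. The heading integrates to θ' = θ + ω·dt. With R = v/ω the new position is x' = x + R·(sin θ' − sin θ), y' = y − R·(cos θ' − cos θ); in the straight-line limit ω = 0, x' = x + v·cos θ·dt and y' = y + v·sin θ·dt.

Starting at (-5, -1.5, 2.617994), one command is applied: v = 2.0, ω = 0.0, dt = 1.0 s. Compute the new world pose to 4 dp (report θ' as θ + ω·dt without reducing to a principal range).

θ' = 2.6180 + 0.0·1.0 = 2.6180
ω = 0 → straight: x' = -5 + 2.0·cos(2.6180)·1.0 = -6.7321
y' = -1.5 + 2.0·sin(2.6180)·1.0 = -0.5000

(-6.7321, -0.5000, 2.6180)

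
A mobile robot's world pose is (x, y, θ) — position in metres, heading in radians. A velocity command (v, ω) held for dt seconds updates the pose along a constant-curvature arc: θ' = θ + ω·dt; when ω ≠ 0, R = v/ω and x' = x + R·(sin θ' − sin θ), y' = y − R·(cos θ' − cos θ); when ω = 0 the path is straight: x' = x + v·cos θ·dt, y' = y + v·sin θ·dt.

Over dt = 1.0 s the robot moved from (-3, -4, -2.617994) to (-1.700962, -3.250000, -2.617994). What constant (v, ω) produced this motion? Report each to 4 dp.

v = -1.5000, ω = 0.0000

Δθ = -2.617994 − -2.617994 = 0.000000
ω = Δθ/dt = 0.000000/1.0 = 0.0000
ω = 0 → v = (Δx·cos θ + Δy·sin θ)/dt = -1.5000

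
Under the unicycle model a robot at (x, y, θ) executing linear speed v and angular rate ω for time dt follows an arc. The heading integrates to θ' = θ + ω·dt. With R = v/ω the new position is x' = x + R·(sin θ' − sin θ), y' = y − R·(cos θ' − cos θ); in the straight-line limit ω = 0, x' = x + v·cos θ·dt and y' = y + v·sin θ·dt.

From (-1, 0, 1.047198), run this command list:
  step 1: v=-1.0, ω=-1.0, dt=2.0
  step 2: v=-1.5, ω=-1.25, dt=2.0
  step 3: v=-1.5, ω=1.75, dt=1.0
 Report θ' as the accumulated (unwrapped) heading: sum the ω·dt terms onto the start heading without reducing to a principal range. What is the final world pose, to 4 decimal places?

step 1: θ'=-0.9528 (R=1.0000) → pose (-2.6811, -0.0794, -0.9528)
step 2: θ'=-3.4528 (R=1.2000) → pose (-1.3356, 1.7582, -3.4528)
step 3: θ'=-1.7028 (R=-0.8571) → pose (-0.2234, 2.4614, -1.7028)

(-0.2234, 2.4614, -1.7028)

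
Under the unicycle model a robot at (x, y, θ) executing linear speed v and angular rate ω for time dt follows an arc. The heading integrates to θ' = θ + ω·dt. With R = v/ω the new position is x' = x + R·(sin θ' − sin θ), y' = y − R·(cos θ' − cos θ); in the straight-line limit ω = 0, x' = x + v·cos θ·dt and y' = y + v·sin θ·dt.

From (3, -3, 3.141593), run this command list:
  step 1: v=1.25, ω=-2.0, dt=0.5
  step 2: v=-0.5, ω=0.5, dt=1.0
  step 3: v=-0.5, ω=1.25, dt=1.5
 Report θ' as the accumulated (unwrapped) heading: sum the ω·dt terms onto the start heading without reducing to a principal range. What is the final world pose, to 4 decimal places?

(3.4203, -2.7768, 4.5166)

step 1: θ'=2.1416 (R=-0.6250) → pose (2.4741, -2.7127, 2.1416)
step 2: θ'=2.6416 (R=-1.0000) → pose (2.8361, -3.0500, 2.6416)
step 3: θ'=4.5166 (R=-0.4000) → pose (3.4203, -2.7768, 4.5166)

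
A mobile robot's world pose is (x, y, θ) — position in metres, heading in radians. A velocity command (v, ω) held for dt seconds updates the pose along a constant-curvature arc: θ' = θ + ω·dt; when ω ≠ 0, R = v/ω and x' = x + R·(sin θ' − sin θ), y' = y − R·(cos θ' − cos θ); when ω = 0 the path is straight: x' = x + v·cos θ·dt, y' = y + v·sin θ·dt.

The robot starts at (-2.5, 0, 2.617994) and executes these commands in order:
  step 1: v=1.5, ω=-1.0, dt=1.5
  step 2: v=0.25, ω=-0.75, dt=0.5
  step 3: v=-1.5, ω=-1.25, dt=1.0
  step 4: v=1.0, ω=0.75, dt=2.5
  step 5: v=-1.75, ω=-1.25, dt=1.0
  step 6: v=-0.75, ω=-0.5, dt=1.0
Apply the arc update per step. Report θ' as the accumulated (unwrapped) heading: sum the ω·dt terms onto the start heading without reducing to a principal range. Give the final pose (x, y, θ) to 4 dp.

(-4.4079, 1.7761, -0.3820)

step 1: θ'=1.1180 (R=-1.5000) → pose (-3.0988, 1.9553, 1.1180)
step 2: θ'=0.7430 (R=-0.3333) → pose (-3.0246, 2.0549, 0.7430)
step 3: θ'=-0.5070 (R=1.2000) → pose (-4.4191, 1.8896, -0.5070)
step 4: θ'=1.3680 (R=1.3333) → pose (-2.4656, 2.7867, 1.3680)
step 5: θ'=0.1180 (R=1.4000) → pose (-3.6721, 1.6784, 0.1180)
step 6: θ'=-0.3820 (R=1.5000) → pose (-4.4079, 1.7761, -0.3820)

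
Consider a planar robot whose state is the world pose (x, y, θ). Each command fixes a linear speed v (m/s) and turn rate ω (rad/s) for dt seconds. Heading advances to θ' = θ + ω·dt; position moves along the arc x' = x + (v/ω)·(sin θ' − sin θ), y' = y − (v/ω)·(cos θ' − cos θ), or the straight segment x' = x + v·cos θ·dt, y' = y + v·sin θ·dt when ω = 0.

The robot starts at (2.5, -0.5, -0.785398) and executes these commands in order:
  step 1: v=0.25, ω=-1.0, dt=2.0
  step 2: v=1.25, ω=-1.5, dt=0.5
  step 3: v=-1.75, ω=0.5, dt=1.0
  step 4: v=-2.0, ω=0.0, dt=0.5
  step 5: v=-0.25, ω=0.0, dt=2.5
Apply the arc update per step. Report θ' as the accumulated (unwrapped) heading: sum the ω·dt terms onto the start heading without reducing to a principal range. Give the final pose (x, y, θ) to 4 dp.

step 1: θ'=-2.7854 (R=-0.2500) → pose (2.4104, -0.9111, -2.7854)
step 2: θ'=-3.5354 (R=-0.8333) → pose (1.8001, -0.8996, -3.5354)
step 3: θ'=-3.0354 (R=-3.5000) → pose (3.5140, -1.1478, -3.0354)
step 4: θ'=-3.0354 (straight) → pose (4.5084, -1.0418, -3.0354)
step 5: θ'=-3.0354 (straight) → pose (5.1299, -0.9756, -3.0354)

(5.1299, -0.9756, -3.0354)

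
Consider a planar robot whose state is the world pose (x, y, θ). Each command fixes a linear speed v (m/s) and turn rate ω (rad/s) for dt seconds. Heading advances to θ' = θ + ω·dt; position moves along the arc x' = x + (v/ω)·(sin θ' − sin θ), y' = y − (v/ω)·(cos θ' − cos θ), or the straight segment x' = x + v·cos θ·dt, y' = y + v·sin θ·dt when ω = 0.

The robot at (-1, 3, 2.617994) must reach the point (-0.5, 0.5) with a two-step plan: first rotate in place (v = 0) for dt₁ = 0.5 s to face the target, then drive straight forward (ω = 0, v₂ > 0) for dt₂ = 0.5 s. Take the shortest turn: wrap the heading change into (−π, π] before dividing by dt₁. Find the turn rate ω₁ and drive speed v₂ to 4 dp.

heading to target = atan2(0.5−3, -0.5−-1) = -1.3734
Δθ = wrap(-1.3734 − 2.6180) = 2.2918; ω₁ = Δθ/dt₁ = 4.5836
distance = √((-0.5−-1)² + (0.5−3)²) = 2.5495; v₂ = distance/dt₂ = 5.0990

ω₁ = 4.5836, v₂ = 5.0990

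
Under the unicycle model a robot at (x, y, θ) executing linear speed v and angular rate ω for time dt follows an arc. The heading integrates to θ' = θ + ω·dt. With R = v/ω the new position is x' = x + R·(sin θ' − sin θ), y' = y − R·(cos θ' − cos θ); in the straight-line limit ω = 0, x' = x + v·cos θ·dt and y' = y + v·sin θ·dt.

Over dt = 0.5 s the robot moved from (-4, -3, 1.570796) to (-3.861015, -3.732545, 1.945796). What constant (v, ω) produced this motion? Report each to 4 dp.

Δθ = 1.945796 − 1.570796 = 0.375000
ω = Δθ/dt = 0.375000/0.5 = 0.7500
R = −Δy/(cos θ' − cos θ) = -2.0000
v = R·ω = -2.0000·0.7500 = -1.5000

v = -1.5000, ω = 0.7500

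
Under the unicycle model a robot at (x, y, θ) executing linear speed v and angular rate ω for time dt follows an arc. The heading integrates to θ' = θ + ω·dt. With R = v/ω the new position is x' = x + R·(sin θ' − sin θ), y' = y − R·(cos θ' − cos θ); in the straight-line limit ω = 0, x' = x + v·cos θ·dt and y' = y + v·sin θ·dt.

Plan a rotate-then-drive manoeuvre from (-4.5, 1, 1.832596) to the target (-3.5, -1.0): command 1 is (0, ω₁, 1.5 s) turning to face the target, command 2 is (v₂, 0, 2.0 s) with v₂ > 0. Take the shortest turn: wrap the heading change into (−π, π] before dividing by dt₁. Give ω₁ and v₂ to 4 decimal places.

ω₁ = -1.9598, v₂ = 1.1180

heading to target = atan2(-1−1, -3.5−-4.5) = -1.1071
Δθ = wrap(-1.1071 − 1.8326) = -2.9397; ω₁ = Δθ/dt₁ = -1.9598
distance = √((-3.5−-4.5)² + (-1−1)²) = 2.2361; v₂ = distance/dt₂ = 1.1180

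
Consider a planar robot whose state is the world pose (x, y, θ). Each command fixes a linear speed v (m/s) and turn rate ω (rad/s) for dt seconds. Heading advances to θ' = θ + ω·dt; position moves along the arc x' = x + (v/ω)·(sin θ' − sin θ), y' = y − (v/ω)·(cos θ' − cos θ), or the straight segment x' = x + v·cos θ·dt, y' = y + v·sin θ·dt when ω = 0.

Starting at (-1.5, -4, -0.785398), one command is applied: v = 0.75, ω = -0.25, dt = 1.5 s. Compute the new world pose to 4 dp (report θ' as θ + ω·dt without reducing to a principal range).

θ' = -0.7854 + -0.25·1.5 = -1.1604
R = v/ω = 0.75/-0.25 = -3.0000
x' = -1.5 + -3.0000·(sin -1.1604 − sin -0.7854) = -0.8704
y' = -4 − -3.0000·(cos -1.1604 − cos -0.7854) = -4.9244

(-0.8704, -4.9244, -1.1604)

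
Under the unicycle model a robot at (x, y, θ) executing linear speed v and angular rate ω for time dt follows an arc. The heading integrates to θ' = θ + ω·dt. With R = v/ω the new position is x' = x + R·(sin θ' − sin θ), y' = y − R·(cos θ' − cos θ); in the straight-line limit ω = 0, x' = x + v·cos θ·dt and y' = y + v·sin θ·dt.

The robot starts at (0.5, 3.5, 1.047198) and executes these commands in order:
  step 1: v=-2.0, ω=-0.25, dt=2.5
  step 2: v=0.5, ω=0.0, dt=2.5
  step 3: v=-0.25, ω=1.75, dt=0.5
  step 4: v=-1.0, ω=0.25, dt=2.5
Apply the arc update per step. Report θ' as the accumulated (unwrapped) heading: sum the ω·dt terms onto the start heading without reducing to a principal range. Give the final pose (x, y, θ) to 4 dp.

step 1: θ'=0.4222 (R=8.0000) → pose (-3.1501, 0.2025, 0.4222)
step 2: θ'=0.4222 (straight) → pose (-2.0098, 0.7147, 0.4222)
step 3: θ'=1.2972 (R=-0.1429) → pose (-2.0888, 0.6230, 1.2972)
step 4: θ'=1.9222 (R=-4.0000) → pose (-1.9932, -1.8347, 1.9222)

(-1.9932, -1.8347, 1.9222)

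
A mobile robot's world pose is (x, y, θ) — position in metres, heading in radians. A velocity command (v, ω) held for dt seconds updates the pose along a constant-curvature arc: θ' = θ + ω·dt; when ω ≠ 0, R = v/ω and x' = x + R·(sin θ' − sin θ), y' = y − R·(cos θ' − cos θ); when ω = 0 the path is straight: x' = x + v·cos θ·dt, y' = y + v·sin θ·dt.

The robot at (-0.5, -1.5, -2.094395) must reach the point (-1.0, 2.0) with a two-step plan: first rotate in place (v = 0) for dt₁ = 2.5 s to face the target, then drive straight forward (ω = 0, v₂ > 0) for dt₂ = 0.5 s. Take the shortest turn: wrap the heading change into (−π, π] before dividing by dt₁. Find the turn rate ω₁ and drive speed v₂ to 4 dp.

heading to target = atan2(2−-1.5, -1−-0.5) = 1.7127
Δθ = wrap(1.7127 − -2.0944) = -2.4761; ω₁ = Δθ/dt₁ = -0.9904
distance = √((-1−-0.5)² + (2−-1.5)²) = 3.5355; v₂ = distance/dt₂ = 7.0711

ω₁ = -0.9904, v₂ = 7.0711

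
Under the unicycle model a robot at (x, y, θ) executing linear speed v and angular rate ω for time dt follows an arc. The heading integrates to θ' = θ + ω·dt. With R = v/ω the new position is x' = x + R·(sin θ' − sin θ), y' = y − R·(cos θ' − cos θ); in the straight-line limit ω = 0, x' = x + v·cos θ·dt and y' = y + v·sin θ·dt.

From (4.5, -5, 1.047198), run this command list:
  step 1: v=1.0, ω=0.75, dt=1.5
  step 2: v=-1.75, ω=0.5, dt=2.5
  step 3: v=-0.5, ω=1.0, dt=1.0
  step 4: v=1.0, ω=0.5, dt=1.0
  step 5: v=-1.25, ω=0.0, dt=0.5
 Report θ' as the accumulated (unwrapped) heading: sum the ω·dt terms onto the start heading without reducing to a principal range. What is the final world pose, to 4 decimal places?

step 1: θ'=2.1722 (R=1.3333) → pose (4.4447, -3.5789, 2.1722)
step 2: θ'=3.4222 (R=-3.5000) → pose (8.2999, -4.9617, 3.4222)
step 3: θ'=4.4222 (R=-0.5000) → pose (8.6405, -4.6244, 4.4222)
step 4: θ'=4.9222 (R=2.0000) → pose (8.6007, -5.6132, 4.9222)
step 5: θ'=4.9222 (straight) → pose (8.4706, -5.0019, 4.9222)

(8.4706, -5.0019, 4.9222)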